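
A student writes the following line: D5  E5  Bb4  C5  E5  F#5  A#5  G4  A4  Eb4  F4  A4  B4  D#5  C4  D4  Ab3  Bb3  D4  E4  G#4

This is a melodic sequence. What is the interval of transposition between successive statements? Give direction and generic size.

With a 7-note motive the entries are D5, G4, C4, each down a 5th from the previous.
From D5 to G4: down a 5th.

down a 5th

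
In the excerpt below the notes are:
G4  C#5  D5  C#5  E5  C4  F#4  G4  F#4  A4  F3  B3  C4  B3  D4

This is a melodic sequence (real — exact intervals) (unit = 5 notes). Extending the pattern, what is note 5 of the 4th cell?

With 5-note cells, note 5 of each statement runs E5, A4, D4.
One more down a 5th gives G3.

G3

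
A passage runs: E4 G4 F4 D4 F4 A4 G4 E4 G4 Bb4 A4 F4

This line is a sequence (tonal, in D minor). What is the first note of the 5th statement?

Bb4

Taking 4-note groups, the heads are E4, F4, G4: the pattern moves up a 2nd.
Continuing: A4 → Bb4. Statement 5 starts on Bb4.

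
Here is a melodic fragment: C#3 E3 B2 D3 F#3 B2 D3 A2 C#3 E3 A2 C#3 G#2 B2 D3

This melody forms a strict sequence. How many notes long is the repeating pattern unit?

5

15 notes total. Splitting into 3 groups of 5:
C#3 E3 B2 D3 F#3 | B2 D3 A2 C#3 E3 | A2 C#3 G#2 B2 D3
That's a consistent down a 2nd shift per cell, and no other grouping gives one.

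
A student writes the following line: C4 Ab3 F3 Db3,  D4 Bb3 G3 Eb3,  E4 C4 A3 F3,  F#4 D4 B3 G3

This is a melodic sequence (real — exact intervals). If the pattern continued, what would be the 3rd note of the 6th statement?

D#4

Grouping in 4s, the 3rd note of each cell is F3, G3, A3, B3.
Extending up a 2nd: C#4 → D#4.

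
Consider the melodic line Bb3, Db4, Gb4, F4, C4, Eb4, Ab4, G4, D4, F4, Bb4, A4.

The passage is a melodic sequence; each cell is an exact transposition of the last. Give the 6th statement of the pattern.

G#4 B4 E5 D#5

Taking 4-note groups, the heads are Bb3, C4, D4: the pattern moves up a 2nd.
Extending up a 2nd: E4 → F#4 → G#4.
So cell 6 is G#4 B4 E5 D#5.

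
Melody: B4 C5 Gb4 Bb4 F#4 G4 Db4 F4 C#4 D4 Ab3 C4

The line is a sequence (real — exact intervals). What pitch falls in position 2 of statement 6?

Grouping in 4s, the 2nd note of each cell is C5, G4, D4.
Carrying that down a 4th forward: A3 → E3 → B2.

B2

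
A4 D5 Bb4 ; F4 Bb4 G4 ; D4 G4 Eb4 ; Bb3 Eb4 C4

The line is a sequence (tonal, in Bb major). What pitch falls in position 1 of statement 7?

C3

With 3-note cells, note 1 of each statement runs A4, F4, D4, Bb3.
Extending down a 3rd: G3 → Eb3 → C3.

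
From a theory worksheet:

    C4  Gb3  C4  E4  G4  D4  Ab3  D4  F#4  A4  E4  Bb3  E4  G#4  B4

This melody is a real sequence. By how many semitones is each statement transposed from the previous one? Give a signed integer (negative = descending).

The 5-note cells begin on C4, D4, E4 — each up a 2nd from the last.
C4→D4 is 62 − 60 = 2 semitones.

2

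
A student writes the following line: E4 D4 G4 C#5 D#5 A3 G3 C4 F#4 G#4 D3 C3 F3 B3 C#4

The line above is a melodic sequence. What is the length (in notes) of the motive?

5

Try groups of 5 (3 cells in 15 notes):
E4 D4 G4 C#5 D#5 | A3 G3 C4 F#4 G#4 | D3 C3 F3 B3 C#4
That's a consistent down a 5th shift per cell, and no other grouping gives one.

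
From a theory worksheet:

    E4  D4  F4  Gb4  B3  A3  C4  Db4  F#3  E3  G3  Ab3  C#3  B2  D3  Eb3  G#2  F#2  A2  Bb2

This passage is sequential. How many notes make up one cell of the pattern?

4

20 notes total. Splitting into 5 groups of 4:
E4 D4 F4 Gb4 | B3 A3 C4 Db4 | F#3 E3 G3 Ab3 | C#3 B2 D3 Eb3 | G#2 F#2 A2 Bb2
Every group is a transposition down a 4th of the one before; no shorter unit works.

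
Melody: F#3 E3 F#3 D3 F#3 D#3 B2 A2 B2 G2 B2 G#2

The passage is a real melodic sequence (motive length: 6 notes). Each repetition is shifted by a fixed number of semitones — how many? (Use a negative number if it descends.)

-7

The 6-note cells begin on F#3, B2 — each down a 5th from the last.
Counting half-steps from F#3 to B2: -7.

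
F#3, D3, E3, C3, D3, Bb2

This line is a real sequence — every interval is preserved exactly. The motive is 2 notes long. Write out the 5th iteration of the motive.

Bb2 Gb2

Taking 2-note groups, the heads are F#3, E3, D3: the pattern moves down a 2nd.
Carrying on: C3 → Bb2.
From Bb2 the exact shape gives Bb2 Gb2.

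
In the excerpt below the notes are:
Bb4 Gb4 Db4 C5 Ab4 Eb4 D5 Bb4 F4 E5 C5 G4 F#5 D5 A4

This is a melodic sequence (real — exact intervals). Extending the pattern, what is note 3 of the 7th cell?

C#5

With 3-note cells, note 3 of each statement runs Db4, Eb4, F4, G4, A4.
Each moves up a 2nd. Continuing: B4 → C#5.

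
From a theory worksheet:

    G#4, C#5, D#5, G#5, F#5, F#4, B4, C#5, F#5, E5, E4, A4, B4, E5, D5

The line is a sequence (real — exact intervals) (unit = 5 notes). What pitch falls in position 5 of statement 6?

The unit is 5 notes. Position-5 pitches of the 3 shown cells: F#5, E5, D5.
Each moves down a 2nd. Continuing: C5 → Bb4 → Ab4.

Ab4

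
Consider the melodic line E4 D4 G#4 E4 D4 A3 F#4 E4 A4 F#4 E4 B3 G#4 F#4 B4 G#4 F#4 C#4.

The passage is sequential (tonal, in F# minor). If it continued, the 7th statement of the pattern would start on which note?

With a 6-note motive the entries are E4, F#4, G#4, each up a 2nd from the previous.
Extending the heads up a 2nd: A4 → B4 → C#5 → D5.

D5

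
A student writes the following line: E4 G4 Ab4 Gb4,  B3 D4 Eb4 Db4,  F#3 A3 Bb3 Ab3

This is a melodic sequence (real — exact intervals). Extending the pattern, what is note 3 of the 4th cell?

F3

With 4-note cells, note 3 of each statement runs Ab4, Eb4, Bb3.
One more down a 4th gives F3.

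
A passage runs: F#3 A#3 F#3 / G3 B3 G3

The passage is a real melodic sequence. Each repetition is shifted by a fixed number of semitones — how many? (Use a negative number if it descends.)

1

Unit = 3 notes; the statements start on F#3, G3, moving up a 2nd each time.
F#3 to G3 spans +1 semitones.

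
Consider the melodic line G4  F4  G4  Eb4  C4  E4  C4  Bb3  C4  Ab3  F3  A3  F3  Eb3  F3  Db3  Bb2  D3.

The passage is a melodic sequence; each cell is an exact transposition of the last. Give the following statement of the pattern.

Taking 6-note groups, the heads are G4, C4, F3: the pattern moves down a 5th.
Statement 4 starts on Bb2 and keeps the same exact contour: Bb2 Ab2 Bb2 Gb2 Eb2 G2.

Bb2 Ab2 Bb2 Gb2 Eb2 G2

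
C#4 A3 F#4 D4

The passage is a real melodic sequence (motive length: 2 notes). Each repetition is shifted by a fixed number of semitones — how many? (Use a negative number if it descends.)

5

Taking 2-note groups, the heads are C#4, F#4: the pattern moves up a 4th.
C#4→F#4 is 66 − 61 = 5 semitones.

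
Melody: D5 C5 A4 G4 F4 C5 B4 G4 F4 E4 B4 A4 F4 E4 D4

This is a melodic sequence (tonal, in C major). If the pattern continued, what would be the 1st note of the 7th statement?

E4

Grouping in 5s, the 1st note of each cell is D5, C5, B4.
Each moves down a 2nd. Continuing: A4 → G4 → F4 → E4.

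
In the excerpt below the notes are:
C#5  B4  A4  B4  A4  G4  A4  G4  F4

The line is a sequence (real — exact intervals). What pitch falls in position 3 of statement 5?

The unit is 3 notes. Position-3 pitches of the 3 shown cells: A4, G4, F4.
Carrying that down a 2nd forward: Eb4 → Db4.

Db4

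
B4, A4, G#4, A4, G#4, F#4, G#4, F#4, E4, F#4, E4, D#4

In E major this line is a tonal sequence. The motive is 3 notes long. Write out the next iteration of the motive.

E4 D#4 C#4

The 3-note cells begin on B4, A4, G#4, F#4 — each down a 2nd from the last.
Statement 5 starts on E4 and keeps the same diatonic contour: E4 D#4 C#4.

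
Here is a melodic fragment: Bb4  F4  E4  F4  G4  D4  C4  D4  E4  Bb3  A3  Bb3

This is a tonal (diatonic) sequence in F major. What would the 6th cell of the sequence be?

With a 4-note motive the entries are Bb4, G4, E4, each down a 3rd from the previous.
Carrying on: C4 → A3 → F3.
From F3 the diatonic shape gives F3 C3 Bb2 C3.

F3 C3 Bb2 C3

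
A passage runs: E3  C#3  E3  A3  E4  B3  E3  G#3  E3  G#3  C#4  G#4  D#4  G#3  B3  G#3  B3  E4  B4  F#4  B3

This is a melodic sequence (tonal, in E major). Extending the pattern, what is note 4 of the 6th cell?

D#5

With 7-note cells, note 4 of each statement runs A3, C#4, E4.
Carrying that up a 3rd forward: G#4 → B4 → D#5.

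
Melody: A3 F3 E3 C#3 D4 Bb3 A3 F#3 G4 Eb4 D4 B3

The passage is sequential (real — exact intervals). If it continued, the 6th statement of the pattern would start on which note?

Bb5

Unit = 4 notes; the statements start on A3, D4, G4, moving up a 4th each time.
Extending the heads up a 4th: C5 → F5 → Bb5.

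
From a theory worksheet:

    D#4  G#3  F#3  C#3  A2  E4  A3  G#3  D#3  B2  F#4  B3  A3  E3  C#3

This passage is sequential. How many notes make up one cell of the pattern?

5

Try groups of 5 (3 cells in 15 notes):
D#4 G#3 F#3 C#3 A2 | E4 A3 G#3 D#3 B2 | F#4 B3 A3 E3 C#3
Every group is a transposition up a 2nd of the one before; no shorter unit works.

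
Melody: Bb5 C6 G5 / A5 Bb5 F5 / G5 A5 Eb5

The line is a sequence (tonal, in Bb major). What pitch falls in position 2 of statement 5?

The unit is 3 notes. Position-2 pitches of the 3 shown cells: C6, Bb5, A5.
Each moves down a 2nd. Continuing: G5 → F5.

F5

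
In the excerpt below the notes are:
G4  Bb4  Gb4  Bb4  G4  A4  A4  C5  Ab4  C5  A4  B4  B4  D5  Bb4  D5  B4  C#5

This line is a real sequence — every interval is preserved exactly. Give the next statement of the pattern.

C#5 E5 C5 E5 C#5 D#5

Taking 6-note groups, the heads are G4, A4, B4: the pattern moves up a 2nd.
From C#5 the exact shape gives C#5 E5 C5 E5 C#5 D#5.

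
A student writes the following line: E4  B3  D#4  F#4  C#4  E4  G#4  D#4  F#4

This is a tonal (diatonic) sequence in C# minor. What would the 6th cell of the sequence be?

The 3-note cells begin on E4, F#4, G#4 — each up a 2nd from the last.
Continuing the starts: A4 → B4 → C#5.
From C#5 the diatonic shape gives C#5 G#4 B4.

C#5 G#4 B4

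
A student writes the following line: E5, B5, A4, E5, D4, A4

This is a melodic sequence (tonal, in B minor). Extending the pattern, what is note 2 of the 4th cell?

The unit is 2 notes. Position-2 pitches of the 3 shown cells: B5, E5, A4.
One more down a 5th gives D4.

D4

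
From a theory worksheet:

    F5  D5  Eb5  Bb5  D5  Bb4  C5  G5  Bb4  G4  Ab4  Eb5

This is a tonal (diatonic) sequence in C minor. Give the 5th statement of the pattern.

Eb4 C4 D4 Ab4

The 4-note cells begin on F5, D5, Bb4 — each down a 3rd from the last.
Carrying on: G4 → Eb4.
Statement 5 starts on Eb4 and keeps the same diatonic contour: Eb4 C4 D4 Ab4.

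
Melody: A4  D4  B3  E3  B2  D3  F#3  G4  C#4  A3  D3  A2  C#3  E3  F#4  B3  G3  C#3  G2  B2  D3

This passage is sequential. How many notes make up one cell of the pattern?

21 notes total. Splitting into 3 groups of 7:
A4 D4 B3 E3 B2 D3 F#3 | G4 C#4 A3 D3 A2 C#3 E3 | F#4 B3 G3 C#3 G2 B2 D3
Every group is a transposition down a 2nd of the one before; no shorter unit works.

7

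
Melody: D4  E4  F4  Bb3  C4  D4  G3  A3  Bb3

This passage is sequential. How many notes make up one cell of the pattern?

Try groups of 3 (3 cells in 9 notes):
D4 E4 F4 | Bb3 C4 D4 | G3 A3 Bb3
Every group is a transposition down a 3rd of the one before; no shorter unit works.

3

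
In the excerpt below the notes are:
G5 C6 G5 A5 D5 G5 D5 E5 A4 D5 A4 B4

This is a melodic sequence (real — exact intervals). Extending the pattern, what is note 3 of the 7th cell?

C#3

The unit is 4 notes. Position-3 pitches of the 3 shown cells: G5, D5, A4.
Extending down a 4th: E4 → B3 → F#3 → C#3.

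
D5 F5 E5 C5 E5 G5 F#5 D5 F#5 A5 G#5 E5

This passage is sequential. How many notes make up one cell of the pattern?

4

There are 12 notes; a 4-note unit gives 3 cells:
D5 F5 E5 C5 | E5 G5 F#5 D5 | F#5 A5 G#5 E5
That's a consistent up a 2nd shift per cell, and no other grouping gives one.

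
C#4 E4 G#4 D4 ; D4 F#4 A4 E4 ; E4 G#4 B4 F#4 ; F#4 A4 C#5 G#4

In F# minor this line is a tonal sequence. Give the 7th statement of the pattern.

B4 D5 F#5 C#5

Taking 4-note groups, the heads are C#4, D4, E4, F#4: the pattern moves up a 2nd.
Extending up a 2nd: G#4 → A4 → B4.
From B4 the diatonic shape gives B4 D5 F#5 C#5.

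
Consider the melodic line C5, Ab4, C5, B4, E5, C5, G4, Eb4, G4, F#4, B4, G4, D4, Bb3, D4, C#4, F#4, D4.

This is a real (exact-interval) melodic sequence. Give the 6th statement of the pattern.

With a 6-note motive the entries are C5, G4, D4, each down a 4th from the previous.
Carrying on: A3 → E3 → B2.
So cell 6 is B2 G2 B2 A#2 D#3 B2.

B2 G2 B2 A#2 D#3 B2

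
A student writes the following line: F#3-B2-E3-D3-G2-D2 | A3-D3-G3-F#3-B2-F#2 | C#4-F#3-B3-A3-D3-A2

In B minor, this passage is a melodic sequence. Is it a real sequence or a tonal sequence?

Every note is diatonic to B minor.
Cell 1 has -2 semitones from note 3 to 4, but cell 2 has -1 — the interval quality changes while the contour stays the same, which is the hallmark of a tonal sequence.

tonal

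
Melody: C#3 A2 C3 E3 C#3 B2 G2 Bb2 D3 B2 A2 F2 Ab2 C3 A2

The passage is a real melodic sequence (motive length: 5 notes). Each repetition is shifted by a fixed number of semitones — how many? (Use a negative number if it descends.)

With a 5-note motive the entries are C#3, B2, A2, each down a 2nd from the previous.
C#3→B2 is 47 − 49 = -2 semitones.

-2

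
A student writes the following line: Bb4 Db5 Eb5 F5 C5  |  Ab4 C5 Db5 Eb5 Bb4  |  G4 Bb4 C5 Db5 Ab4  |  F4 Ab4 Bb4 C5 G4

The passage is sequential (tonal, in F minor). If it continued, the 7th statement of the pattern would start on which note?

Unit = 5 notes; the statements start on Bb4, Ab4, G4, F4, moving down a 2nd each time.
Continuing: Eb4 → Db4 → C4. Statement 7 starts on C4.

C4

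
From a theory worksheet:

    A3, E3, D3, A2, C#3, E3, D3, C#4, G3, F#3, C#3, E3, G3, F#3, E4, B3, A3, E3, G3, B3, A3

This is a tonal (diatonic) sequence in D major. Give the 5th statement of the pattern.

With a 7-note motive the entries are A3, C#4, E4, each up a 3rd from the previous.
Continuing the starts: G4 → B4.
Statement 5 starts on B4 and keeps the same diatonic contour: B4 F#4 E4 B3 D4 F#4 E4.

B4 F#4 E4 B3 D4 F#4 E4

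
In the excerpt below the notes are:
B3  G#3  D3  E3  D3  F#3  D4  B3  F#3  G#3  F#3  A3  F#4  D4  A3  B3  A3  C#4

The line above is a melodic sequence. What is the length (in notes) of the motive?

18 notes total. Splitting into 3 groups of 6:
B3 G#3 D3 E3 D3 F#3 | D4 B3 F#3 G#3 F#3 A3 | F#4 D4 A3 B3 A3 C#4
Every group is a transposition up a 3rd of the one before; no shorter unit works.

6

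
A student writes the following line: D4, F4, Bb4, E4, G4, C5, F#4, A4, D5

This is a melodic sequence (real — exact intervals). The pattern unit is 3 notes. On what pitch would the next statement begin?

G#4

With a 3-note motive the entries are D4, E4, F#4, each up a 2nd from the previous.
One more step up a 2nd gives G#4.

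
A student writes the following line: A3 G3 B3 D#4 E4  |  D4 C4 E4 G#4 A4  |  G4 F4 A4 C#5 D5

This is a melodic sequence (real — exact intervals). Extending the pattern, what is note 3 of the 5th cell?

G5

Grouping in 5s, the 3rd note of each cell is B3, E4, A4.
Extending up a 4th: D5 → G5.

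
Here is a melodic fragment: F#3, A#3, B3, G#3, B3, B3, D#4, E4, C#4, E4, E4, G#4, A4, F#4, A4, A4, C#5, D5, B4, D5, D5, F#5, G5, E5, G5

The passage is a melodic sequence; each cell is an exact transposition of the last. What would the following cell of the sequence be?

The 5-note cells begin on F#3, B3, E4, A4, D5 — each up a 4th from the last.
Statement 6 starts on G5 and keeps the same exact contour: G5 B5 C6 A5 C6.

G5 B5 C6 A5 C6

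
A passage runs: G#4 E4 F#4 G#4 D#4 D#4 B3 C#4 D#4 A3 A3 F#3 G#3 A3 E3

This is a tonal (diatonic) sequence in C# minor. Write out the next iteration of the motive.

E3 C#3 D#3 E3 B2

The 5-note cells begin on G#4, D#4, A3 — each down a 4th from the last.
From E3 the diatonic shape gives E3 C#3 D#3 E3 B2.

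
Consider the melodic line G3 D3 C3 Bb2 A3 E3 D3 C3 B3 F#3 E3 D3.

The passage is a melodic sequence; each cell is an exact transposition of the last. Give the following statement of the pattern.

Taking 4-note groups, the heads are G3, A3, B3: the pattern moves up a 2nd.
Statement 4 starts on C#4 and keeps the same exact contour: C#4 G#3 F#3 E3.

C#4 G#3 F#3 E3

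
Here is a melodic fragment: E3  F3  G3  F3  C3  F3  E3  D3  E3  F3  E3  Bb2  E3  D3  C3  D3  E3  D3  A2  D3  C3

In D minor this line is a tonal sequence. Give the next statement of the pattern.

Bb2 C3 D3 C3 G2 C3 Bb2

The 7-note cells begin on E3, D3, C3 — each down a 2nd from the last.
Statement 4 starts on Bb2 and keeps the same diatonic contour: Bb2 C3 D3 C3 G2 C3 Bb2.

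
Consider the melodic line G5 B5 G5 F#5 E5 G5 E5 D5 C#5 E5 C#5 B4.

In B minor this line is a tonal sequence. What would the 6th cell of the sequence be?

Taking 4-note groups, the heads are G5, E5, C#5: the pattern moves down a 3rd.
Extending down a 3rd: A4 → F#4 → D4.
From D4 the diatonic shape gives D4 F#4 D4 C#4.

D4 F#4 D4 C#4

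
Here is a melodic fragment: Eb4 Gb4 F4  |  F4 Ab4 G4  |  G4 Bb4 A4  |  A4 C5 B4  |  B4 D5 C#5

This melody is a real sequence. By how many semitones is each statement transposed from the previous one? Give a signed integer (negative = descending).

Unit = 3 notes; the statements start on Eb4, F4, G4, A4, B4, moving up a 2nd each time.
Eb4 to F4 spans +2 semitones.

2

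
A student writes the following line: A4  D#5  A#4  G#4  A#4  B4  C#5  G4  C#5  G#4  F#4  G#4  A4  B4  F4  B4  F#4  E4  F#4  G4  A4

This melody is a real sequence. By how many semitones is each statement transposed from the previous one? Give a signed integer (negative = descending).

-2

Taking 7-note groups, the heads are A4, G4, F4: the pattern moves down a 2nd.
A4→G4 is 67 − 69 = -2 semitones.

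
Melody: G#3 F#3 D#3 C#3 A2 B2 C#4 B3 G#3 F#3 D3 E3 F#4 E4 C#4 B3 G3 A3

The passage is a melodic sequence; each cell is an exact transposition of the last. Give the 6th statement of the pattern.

A5 G5 E5 D5 Bb4 C5

Taking 6-note groups, the heads are G#3, C#4, F#4: the pattern moves up a 4th.
Continuing the starts: B4 → E5 → A5.
So cell 6 is A5 G5 E5 D5 Bb4 C5.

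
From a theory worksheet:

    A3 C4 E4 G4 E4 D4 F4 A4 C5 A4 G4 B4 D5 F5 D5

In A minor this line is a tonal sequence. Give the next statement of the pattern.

C5 E5 G5 B5 G5

The 5-note cells begin on A3, D4, G4 — each up a 4th from the last.
Statement 4 starts on C5 and keeps the same diatonic contour: C5 E5 G5 B5 G5.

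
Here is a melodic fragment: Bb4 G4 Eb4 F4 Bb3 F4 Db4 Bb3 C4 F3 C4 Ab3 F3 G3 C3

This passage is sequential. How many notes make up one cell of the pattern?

There are 15 notes; a 5-note unit gives 3 cells:
Bb4 G4 Eb4 F4 Bb3 | F4 Db4 Bb3 C4 F3 | C4 Ab3 F3 G3 C3
That's a consistent down a 4th shift per cell, and no other grouping gives one.

5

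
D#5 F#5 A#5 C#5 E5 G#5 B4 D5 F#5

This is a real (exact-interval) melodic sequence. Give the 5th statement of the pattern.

With a 3-note motive the entries are D#5, C#5, B4, each down a 2nd from the previous.
Extending down a 2nd: A4 → G4.
Statement 5 starts on G4 and keeps the same exact contour: G4 Bb4 D5.

G4 Bb4 D5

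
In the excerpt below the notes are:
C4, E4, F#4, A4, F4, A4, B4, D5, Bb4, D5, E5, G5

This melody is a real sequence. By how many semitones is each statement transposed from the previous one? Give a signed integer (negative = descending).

5

The 4-note cells begin on C4, F4, Bb4 — each up a 4th from the last.
C4 to F4 spans +5 semitones.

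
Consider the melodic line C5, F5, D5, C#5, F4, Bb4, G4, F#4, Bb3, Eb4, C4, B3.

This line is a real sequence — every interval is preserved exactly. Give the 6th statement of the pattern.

With a 4-note motive the entries are C5, F4, Bb3, each down a 5th from the previous.
Extending down a 5th: Eb3 → Ab2 → Db2.
Statement 6 starts on Db2 and keeps the same exact contour: Db2 Gb2 Eb2 D2.

Db2 Gb2 Eb2 D2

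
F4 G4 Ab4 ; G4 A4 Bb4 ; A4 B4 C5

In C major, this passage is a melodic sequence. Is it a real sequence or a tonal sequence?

Each cell has the same semitone pattern (2, 1) — intervals are preserved exactly.
And Ab4 lies outside C major, so the sequence is real rather than tonal.

real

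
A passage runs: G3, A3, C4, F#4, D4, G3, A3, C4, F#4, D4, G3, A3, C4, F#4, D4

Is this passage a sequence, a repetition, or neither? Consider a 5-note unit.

repetition

Each 5-note cell is identical (G3 A3 C4 F#4 D4), restated at the same pitch.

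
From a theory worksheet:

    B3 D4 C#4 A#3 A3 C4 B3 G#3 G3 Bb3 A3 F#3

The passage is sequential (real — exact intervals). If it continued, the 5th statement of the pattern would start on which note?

Eb3

Unit = 4 notes; the statements start on B3, A3, G3, moving down a 2nd each time.
Extending the heads down a 2nd: F3 → Eb3.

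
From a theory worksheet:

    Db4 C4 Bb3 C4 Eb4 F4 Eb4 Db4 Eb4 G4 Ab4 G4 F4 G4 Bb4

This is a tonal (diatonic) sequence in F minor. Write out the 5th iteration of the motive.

Eb5 Db5 C5 Db5 F5

With a 5-note motive the entries are Db4, F4, Ab4, each up a 3rd from the previous.
Continuing the starts: C5 → Eb5.
From Eb5 the diatonic shape gives Eb5 Db5 C5 Db5 F5.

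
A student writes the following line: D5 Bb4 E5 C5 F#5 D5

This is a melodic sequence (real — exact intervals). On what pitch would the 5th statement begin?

The 2-note cells begin on D5, E5, F#5 — each up a 2nd from the last.
Continuing: G#5 → A#5. Statement 5 starts on A#5.

A#5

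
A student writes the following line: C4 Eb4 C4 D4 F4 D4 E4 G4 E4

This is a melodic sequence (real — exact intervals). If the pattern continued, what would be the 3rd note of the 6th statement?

Grouping in 3s, the 3rd note of each cell is C4, D4, E4.
Extending up a 2nd: F#4 → G#4 → A#4.

A#4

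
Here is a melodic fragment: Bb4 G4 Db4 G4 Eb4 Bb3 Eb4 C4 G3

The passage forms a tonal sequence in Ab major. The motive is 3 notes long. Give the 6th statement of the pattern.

With a 3-note motive the entries are Bb4, G4, Eb4, each down a 3rd from the previous.
Continuing the starts: C4 → Ab3 → F3.
From F3 the diatonic shape gives F3 Db3 Ab2.

F3 Db3 Ab2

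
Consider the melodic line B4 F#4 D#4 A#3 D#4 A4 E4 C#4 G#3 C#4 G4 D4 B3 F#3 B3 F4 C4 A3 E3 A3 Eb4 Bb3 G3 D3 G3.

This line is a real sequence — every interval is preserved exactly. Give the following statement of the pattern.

Db4 Ab3 F3 C3 F3

Unit = 5 notes; the statements start on B4, A4, G4, F4, Eb4, moving down a 2nd each time.
So cell 6 is Db4 Ab3 F3 C3 F3.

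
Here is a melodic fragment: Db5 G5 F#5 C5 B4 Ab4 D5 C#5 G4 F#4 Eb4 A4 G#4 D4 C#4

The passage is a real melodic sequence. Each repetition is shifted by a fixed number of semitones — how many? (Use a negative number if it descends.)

-5

The 5-note cells begin on Db5, Ab4, Eb4 — each down a 4th from the last.
Db5→Ab4 is 68 − 73 = -5 semitones.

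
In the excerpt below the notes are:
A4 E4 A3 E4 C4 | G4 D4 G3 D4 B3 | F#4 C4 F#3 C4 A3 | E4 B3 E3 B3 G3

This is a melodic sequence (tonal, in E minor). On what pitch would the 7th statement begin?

B3

With a 5-note motive the entries are A4, G4, F#4, E4, each down a 2nd from the previous.
Continuing: D4 → C4 → B3. Statement 7 starts on B3.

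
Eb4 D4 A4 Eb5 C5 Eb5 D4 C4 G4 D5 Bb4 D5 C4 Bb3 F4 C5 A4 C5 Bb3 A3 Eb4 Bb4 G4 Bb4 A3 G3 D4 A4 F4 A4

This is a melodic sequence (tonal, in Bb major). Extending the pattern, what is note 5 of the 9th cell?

With 6-note cells, note 5 of each statement runs C5, Bb4, A4, G4, F4.
Each moves down a 2nd. Continuing: Eb4 → D4 → C4 → Bb3.

Bb3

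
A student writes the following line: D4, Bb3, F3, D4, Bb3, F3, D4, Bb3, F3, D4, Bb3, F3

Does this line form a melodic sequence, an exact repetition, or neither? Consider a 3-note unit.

repetition

Each 3-note cell is identical (D4 Bb3 F3), restated at the same pitch.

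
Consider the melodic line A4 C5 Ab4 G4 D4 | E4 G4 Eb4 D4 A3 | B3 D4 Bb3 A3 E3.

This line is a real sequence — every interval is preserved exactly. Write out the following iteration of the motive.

The 5-note cells begin on A4, E4, B3 — each down a 4th from the last.
Statement 4 starts on F#3 and keeps the same exact contour: F#3 A3 F3 E3 B2.

F#3 A3 F3 E3 B2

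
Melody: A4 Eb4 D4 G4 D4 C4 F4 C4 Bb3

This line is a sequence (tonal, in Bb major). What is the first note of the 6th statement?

With a 3-note motive the entries are A4, G4, F4, each down a 2nd from the previous.
Continuing: Eb4 → D4 → C4. Statement 6 starts on C4.

C4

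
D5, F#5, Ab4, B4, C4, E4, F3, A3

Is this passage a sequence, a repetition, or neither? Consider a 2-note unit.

Note 1 of cell 2 is Ab4; if this were a sequence it would be G4. No unit length gives a consistent transposition pattern.

neither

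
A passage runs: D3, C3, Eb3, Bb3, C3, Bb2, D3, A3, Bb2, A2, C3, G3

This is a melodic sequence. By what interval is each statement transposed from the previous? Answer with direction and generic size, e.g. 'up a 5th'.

down a 2nd

Unit = 4 notes; the statements start on D3, C3, Bb2, moving down a 2nd each time.
D3 to C3 is down a 2nd.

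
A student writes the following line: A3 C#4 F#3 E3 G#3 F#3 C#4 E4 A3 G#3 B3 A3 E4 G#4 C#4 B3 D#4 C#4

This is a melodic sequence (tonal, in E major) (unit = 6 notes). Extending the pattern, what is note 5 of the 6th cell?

The unit is 6 notes. Position-5 pitches of the 3 shown cells: G#3, B3, D#4.
Extending up a 3rd: F#4 → A4 → C#5.

C#5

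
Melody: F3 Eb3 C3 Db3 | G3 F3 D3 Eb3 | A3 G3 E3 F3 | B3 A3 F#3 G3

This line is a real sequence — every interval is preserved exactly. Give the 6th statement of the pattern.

Unit = 4 notes; the statements start on F3, G3, A3, B3, moving up a 2nd each time.
Extending up a 2nd: C#4 → D#4.
Statement 6 starts on D#4 and keeps the same exact contour: D#4 C#4 A#3 B3.

D#4 C#4 A#3 B3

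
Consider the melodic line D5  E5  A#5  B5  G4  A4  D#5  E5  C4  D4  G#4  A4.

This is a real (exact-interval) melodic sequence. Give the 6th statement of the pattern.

Eb2 F2 B2 C3

With a 4-note motive the entries are D5, G4, C4, each down a 5th from the previous.
Carrying on: F3 → Bb2 → Eb2.
So cell 6 is Eb2 F2 B2 C3.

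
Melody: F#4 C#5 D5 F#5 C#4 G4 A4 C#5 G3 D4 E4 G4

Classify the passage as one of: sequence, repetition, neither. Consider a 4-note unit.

sequence

Each 4-note cell is the previous one transposed down a 4th.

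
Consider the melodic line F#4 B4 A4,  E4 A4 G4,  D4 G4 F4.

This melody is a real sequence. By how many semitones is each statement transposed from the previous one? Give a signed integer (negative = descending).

Unit = 3 notes; the statements start on F#4, E4, D4, moving down a 2nd each time.
Counting half-steps from F#4 to E4: -2.

-2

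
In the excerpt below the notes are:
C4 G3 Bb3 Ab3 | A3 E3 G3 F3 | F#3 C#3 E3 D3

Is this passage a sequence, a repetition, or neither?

sequence

Each 4-note cell is the previous one transposed down a 3rd.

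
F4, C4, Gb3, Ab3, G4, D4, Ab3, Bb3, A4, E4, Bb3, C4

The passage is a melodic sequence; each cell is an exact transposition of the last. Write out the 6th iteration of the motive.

D#5 A#4 E4 F#4

Taking 4-note groups, the heads are F4, G4, A4: the pattern moves up a 2nd.
Continuing the starts: B4 → C#5 → D#5.
So cell 6 is D#5 A#4 E4 F#4.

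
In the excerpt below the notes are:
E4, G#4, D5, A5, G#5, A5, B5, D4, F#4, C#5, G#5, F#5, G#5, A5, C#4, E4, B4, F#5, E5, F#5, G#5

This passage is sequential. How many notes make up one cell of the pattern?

Try groups of 7 (3 cells in 21 notes):
E4 G#4 D5 A5 G#5 A5 B5 | D4 F#4 C#5 G#5 F#5 G#5 A5 | C#4 E4 B4 F#5 E5 F#5 G#5
Every group is a transposition down a 2nd of the one before; no shorter unit works.

7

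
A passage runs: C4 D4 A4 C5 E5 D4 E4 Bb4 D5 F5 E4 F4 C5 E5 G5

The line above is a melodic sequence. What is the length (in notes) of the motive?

5

Try groups of 5 (3 cells in 15 notes):
C4 D4 A4 C5 E5 | D4 E4 Bb4 D5 F5 | E4 F4 C5 E5 G5
That's a consistent up a 2nd shift per cell, and no other grouping gives one.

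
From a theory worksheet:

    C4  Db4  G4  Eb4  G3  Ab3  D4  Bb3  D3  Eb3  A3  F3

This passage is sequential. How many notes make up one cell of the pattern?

4

Try groups of 4 (3 cells in 12 notes):
C4 Db4 G4 Eb4 | G3 Ab3 D4 Bb3 | D3 Eb3 A3 F3
Each cell is the previous one down a 4th — so the unit is 4 notes.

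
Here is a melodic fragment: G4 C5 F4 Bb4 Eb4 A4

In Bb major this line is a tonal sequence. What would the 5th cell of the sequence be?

The 2-note cells begin on G4, F4, Eb4 — each down a 2nd from the last.
Carrying on: D4 → C4.
From C4 the diatonic shape gives C4 F4.

C4 F4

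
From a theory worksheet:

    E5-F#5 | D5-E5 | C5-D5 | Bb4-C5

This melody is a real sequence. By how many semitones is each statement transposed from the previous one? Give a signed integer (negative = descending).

-2

Taking 2-note groups, the heads are E5, D5, C5, Bb4: the pattern moves down a 2nd.
Counting half-steps from E5 to D5: -2.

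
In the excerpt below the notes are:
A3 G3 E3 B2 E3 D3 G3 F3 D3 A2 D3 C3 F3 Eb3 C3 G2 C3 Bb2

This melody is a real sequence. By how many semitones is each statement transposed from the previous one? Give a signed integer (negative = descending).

-2

Unit = 6 notes; the statements start on A3, G3, F3, moving down a 2nd each time.
Counting half-steps from A3 to G3: -2.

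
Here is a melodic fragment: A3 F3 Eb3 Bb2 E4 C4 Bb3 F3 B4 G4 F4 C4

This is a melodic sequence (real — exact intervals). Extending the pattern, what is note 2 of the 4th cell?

Grouping in 4s, the 2nd note of each cell is F3, C4, G4.
One more up a 5th gives D5.

D5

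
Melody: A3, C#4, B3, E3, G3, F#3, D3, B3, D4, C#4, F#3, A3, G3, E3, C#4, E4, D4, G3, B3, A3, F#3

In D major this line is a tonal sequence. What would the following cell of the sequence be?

With a 7-note motive the entries are A3, B3, C#4, each up a 2nd from the previous.
Statement 4 starts on D4 and keeps the same diatonic contour: D4 F#4 E4 A3 C#4 B3 G3.

D4 F#4 E4 A3 C#4 B3 G3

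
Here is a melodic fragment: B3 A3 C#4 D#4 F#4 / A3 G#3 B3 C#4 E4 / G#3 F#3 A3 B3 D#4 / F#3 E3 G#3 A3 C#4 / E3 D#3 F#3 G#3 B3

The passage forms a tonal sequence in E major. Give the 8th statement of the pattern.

B2 A2 C#3 D#3 F#3

The 5-note cells begin on B3, A3, G#3, F#3, E3 — each down a 2nd from the last.
Carrying on: D#3 → C#3 → B2.
From B2 the diatonic shape gives B2 A2 C#3 D#3 F#3.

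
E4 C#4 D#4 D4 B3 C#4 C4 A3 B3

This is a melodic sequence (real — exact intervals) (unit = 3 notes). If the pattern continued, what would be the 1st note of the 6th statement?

Grouping in 3s, the 1st note of each cell is E4, D4, C4.
Carrying that down a 2nd forward: Bb3 → Ab3 → Gb3.

Gb3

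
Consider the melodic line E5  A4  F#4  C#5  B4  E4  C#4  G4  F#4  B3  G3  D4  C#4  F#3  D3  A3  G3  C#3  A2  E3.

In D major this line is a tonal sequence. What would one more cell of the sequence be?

D3 G2 E2 B2

Taking 4-note groups, the heads are E5, B4, F#4, C#4, G3: the pattern moves down a 4th.
From D3 the diatonic shape gives D3 G2 E2 B2.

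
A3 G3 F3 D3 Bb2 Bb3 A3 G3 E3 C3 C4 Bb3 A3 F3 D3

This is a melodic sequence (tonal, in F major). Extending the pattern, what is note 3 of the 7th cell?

Grouping in 5s, the 3rd note of each cell is F3, G3, A3.
Extending up a 2nd: Bb3 → C4 → D4 → E4.

E4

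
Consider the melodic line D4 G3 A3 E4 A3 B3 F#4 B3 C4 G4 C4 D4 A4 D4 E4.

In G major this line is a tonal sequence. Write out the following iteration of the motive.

The 3-note cells begin on D4, E4, F#4, G4, A4 — each up a 2nd from the last.
Statement 6 starts on B4 and keeps the same diatonic contour: B4 E4 F#4.

B4 E4 F#4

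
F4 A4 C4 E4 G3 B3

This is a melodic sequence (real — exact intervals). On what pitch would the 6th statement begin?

Unit = 2 notes; the statements start on F4, C4, G3, moving down a 4th each time.
Extending the heads down a 4th: D3 → A2 → E2.

E2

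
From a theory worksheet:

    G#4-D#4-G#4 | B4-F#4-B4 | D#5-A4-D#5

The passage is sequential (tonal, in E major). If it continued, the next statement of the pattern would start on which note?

With a 3-note motive the entries are G#4, B4, D#5, each up a 3rd from the previous.
The next head, up a 3rd from D#5, is F#5.

F#5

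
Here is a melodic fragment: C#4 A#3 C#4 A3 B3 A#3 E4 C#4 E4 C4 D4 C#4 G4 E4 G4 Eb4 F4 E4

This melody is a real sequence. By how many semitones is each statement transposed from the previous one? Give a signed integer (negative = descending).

3

Unit = 6 notes; the statements start on C#4, E4, G4, moving up a 3rd each time.
C#4→E4 is 64 − 61 = 3 semitones.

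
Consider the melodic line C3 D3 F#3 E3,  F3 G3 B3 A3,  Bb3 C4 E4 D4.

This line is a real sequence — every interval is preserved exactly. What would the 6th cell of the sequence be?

Db5 Eb5 G5 F5

Unit = 4 notes; the statements start on C3, F3, Bb3, moving up a 4th each time.
Extending up a 4th: Eb4 → Ab4 → Db5.
So cell 6 is Db5 Eb5 G5 F5.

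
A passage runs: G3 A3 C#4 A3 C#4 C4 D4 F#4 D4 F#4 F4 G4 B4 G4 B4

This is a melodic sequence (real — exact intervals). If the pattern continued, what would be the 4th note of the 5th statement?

Grouping in 5s, the 4th note of each cell is A3, D4, G4.
Extending up a 4th: C5 → F5.

F5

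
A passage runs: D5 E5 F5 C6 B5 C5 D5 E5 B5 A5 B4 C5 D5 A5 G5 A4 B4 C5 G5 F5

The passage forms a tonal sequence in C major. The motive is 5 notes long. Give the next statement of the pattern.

Taking 5-note groups, the heads are D5, C5, B4, A4: the pattern moves down a 2nd.
Statement 5 starts on G4 and keeps the same diatonic contour: G4 A4 B4 F5 E5.

G4 A4 B4 F5 E5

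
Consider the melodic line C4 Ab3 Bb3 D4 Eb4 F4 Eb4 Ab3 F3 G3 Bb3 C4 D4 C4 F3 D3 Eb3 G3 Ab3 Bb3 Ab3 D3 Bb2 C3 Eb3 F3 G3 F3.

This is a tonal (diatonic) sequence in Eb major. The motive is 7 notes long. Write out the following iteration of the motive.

Bb2 G2 Ab2 C3 D3 Eb3 D3

The 7-note cells begin on C4, Ab3, F3, D3 — each down a 3rd from the last.
From Bb2 the diatonic shape gives Bb2 G2 Ab2 C3 D3 Eb3 D3.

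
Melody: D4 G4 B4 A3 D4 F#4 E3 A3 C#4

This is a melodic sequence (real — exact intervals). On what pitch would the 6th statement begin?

Unit = 3 notes; the statements start on D4, A3, E3, moving down a 4th each time.
Continuing: B2 → F#2 → C#2. Statement 6 starts on C#2.

C#2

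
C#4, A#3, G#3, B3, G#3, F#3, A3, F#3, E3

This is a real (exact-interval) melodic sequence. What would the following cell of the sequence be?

G3 E3 D3

With a 3-note motive the entries are C#4, B3, A3, each down a 2nd from the previous.
From G3 the exact shape gives G3 E3 D3.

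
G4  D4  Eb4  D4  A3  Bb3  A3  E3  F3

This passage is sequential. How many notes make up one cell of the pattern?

3

Try groups of 3 (3 cells in 9 notes):
G4 D4 Eb4 | D4 A3 Bb3 | A3 E3 F3
Each cell is the previous one down a 4th — so the unit is 3 notes.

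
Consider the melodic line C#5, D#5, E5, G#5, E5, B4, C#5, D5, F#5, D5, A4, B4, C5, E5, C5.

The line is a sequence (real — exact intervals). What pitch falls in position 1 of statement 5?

With 5-note cells, note 1 of each statement runs C#5, B4, A4.
Carrying that down a 2nd forward: G4 → F4.

F4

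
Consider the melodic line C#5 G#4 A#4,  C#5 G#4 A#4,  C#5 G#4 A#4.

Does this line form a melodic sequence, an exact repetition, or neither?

Each 3-note cell is identical (C#5 G#4 A#4), restated at the same pitch.

repetition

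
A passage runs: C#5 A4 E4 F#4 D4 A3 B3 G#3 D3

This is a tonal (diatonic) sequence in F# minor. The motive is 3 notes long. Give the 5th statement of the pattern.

With a 3-note motive the entries are C#5, F#4, B3, each down a 5th from the previous.
Continuing the starts: E3 → A2.
Statement 5 starts on A2 and keeps the same diatonic contour: A2 F#2 C#2.

A2 F#2 C#2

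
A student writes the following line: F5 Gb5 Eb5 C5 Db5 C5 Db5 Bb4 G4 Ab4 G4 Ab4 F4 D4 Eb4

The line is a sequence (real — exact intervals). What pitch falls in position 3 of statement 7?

With 5-note cells, note 3 of each statement runs Eb5, Bb4, F4.
Extending down a 4th: C4 → G3 → D3 → A2.

A2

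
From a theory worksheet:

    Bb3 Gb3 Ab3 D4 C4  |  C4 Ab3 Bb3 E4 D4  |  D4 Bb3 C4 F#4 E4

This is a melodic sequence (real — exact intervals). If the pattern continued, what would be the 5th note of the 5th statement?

G#4

The unit is 5 notes. Position-5 pitches of the 3 shown cells: C4, D4, E4.
Each moves up a 2nd. Continuing: F#4 → G#4.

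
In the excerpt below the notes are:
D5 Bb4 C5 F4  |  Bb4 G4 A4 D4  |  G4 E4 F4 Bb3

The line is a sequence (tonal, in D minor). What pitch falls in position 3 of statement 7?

E3

Grouping in 4s, the 3rd note of each cell is C5, A4, F4.
Carrying that down a 3rd forward: D4 → Bb3 → G3 → E3.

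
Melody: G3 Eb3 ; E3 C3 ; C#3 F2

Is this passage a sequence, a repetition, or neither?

Note 2 of cell 3 is F2; if this were a sequence it would be A2. No unit length gives a consistent transposition pattern.

neither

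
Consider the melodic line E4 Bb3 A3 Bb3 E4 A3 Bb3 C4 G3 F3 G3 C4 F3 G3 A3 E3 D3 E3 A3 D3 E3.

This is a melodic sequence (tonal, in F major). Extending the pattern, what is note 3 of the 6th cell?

E2

The unit is 7 notes. Position-3 pitches of the 3 shown cells: A3, F3, D3.
Extending down a 3rd: Bb2 → G2 → E2.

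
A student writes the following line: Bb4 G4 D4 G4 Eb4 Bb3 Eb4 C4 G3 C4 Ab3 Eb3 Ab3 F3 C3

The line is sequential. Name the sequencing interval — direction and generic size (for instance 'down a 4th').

down a 3rd

Unit = 3 notes; the statements start on Bb4, G4, Eb4, C4, Ab3, moving down a 3rd each time.
Bb4 to G4 is down a 3rd.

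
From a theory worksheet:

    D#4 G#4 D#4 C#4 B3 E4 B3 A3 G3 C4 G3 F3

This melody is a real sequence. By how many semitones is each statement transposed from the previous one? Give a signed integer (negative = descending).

Taking 4-note groups, the heads are D#4, B3, G3: the pattern moves down a 3rd.
D#4→B3 is 59 − 63 = -4 semitones.

-4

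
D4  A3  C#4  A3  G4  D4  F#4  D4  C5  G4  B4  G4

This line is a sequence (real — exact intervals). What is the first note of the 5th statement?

Bb5

With a 4-note motive the entries are D4, G4, C5, each up a 4th from the previous.
Continuing: F5 → Bb5. Statement 5 starts on Bb5.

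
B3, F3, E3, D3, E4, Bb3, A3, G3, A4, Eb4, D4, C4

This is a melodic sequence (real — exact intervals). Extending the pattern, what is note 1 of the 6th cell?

C6

Grouping in 4s, the 1st note of each cell is B3, E4, A4.
Extending up a 4th: D5 → G5 → C6.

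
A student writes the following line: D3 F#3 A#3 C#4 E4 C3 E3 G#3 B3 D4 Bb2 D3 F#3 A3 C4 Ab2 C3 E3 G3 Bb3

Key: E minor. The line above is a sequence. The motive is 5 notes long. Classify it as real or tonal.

Each cell has the same semitone pattern (4, 4, 3, 3) — intervals are preserved exactly.
And A#3 lies outside E minor, so the sequence is real rather than tonal.

real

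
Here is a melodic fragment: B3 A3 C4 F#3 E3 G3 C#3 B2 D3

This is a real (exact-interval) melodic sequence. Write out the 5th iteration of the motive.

D#2 C#2 E2

Unit = 3 notes; the statements start on B3, F#3, C#3, moving down a 4th each time.
Carrying on: G#2 → D#2.
From D#2 the exact shape gives D#2 C#2 E2.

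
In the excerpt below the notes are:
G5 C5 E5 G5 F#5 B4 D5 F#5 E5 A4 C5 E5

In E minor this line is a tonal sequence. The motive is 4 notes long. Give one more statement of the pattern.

The 4-note cells begin on G5, F#5, E5 — each down a 2nd from the last.
So cell 4 is D5 G4 B4 D5.

D5 G4 B4 D5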